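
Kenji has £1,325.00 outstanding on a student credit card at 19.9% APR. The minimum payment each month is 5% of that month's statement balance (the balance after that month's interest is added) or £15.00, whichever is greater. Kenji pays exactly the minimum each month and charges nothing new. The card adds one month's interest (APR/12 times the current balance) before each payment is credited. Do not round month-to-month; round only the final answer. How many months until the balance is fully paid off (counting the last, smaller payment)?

68 months

Monthly rate r = 19.9%/12 = 1.65833% = 0.0165833.
While 5% of the post-interest balance exceeds £15.00, each month B ← (B·(1+r))·(1 − 0.05), i.e. B shrinks by the factor (1+r)·0.95 = 0.96575.
This holds for months 1–44. Entering month 45 the balance is £285.99; 5% of the post-interest balance is now below £15.00, so the flat £15.00 minimum applies from here.
From month 45 a fixed £15.00 at rate r clears £285.99 in 24 more payments. Total: 44 + 24 = 68 months.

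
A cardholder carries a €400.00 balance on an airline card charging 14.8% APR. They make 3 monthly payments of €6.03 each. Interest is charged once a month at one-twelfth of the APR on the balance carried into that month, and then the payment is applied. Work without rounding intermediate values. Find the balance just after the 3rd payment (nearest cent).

Monthly rate r = 14.8%/12 = 1.23333% = 0.0123333.
Each month: B ← B·(1+r) − €6.03.
Month 1: interest €4.93; balance after payment €398.90.
Month 2: interest €4.92; balance after payment €397.79.
Month 3: interest €4.91; balance after payment €396.67.

€396.67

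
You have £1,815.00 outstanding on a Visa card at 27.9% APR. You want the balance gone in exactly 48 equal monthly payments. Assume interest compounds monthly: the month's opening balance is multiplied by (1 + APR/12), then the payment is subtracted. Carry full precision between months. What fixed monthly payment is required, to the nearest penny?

Monthly rate r = 27.9%/12 = 2.325% = 0.02325.
Level-payment amortization: P = B₀·r / (1 − (1+r)^(−n)) = 1815.00·0.02325 / (1 − 1.02325^(−48)).
Denominator 1 − (1+r)^(−48) = 0.668200413.
P = 42.1987 / 0.668200413 ≈ 63.15.

£63.15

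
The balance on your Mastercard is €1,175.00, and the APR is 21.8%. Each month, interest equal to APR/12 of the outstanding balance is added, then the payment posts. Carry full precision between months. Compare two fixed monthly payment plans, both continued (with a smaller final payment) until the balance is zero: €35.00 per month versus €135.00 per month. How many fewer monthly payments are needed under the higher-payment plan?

Monthly rate r = 21.8%/12 = 1.81667% = 0.0181667.
At €35.00/mo: n = ⌈−ln(1 − rB₀/P)/ln(1+r)⌉ = 53 payments (last €10.01); total interest = total paid − €1,175.00 = €655.01.
At €135.00/mo: 10 payments (last €75.90); total interest €115.90.
Payments saved = 53 − 10 = 43.

43 fewer payments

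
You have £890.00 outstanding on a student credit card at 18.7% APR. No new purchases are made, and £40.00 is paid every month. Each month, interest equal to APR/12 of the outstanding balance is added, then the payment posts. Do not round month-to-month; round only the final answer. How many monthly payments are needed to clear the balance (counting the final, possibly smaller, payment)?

Monthly rate r = 18.7%/12 = 1.55833% = 0.0155833.
Recurrence: B ← B·(1+r) − £40.00.
Month 1: interest £13.87; balance after payment £863.87.
Month 2: interest £13.46; balance after payment £837.33.
Closed form: n = −ln(1 − rB₀/P)/ln(1+r) = −ln(0.65327)/ln(1.01558) ≈ 27.534, so the balance reaches zero during payment 28.

28 months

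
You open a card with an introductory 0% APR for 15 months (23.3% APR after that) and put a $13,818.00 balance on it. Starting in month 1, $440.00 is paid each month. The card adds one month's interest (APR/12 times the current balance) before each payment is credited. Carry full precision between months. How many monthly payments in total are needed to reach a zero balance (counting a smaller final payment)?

35 months

Promo months 1–15 at r₀ = 0%/12 = 0; months 16+ at r₁ = 23.3%/12 = 0.0194167.
After month 15 (no interest yet): B = $13,818.00 − 15·$440.00 = $7,218.00.
Then at r₁ with $440.00/mo: n₂ = −ln(1 − r₁·B/P)/ln(1+r₁) ≈ 19.94 → 20 more payments.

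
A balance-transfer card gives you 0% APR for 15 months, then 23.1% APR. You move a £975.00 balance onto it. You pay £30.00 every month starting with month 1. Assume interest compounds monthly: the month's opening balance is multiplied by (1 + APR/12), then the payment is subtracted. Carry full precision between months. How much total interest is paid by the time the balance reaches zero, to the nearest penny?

£121.41

Promo months 1–15 at r₀ = 0%/12 = 0; months 16+ at r₁ = 23.1%/12 = 0.01925.
After month 15 (no interest yet): B = £975.00 − 15·£30.00 = £525.00.
Then at r₁ with £30.00/mo: n₂ = −ln(1 − r₁·B/P)/ln(1+r₁) ≈ 21.54 → 22 more payments.
Total paid = 36·£30.00 + £16.41 = £1,096.41; interest = £1,096.41 − £975.00 = £121.41.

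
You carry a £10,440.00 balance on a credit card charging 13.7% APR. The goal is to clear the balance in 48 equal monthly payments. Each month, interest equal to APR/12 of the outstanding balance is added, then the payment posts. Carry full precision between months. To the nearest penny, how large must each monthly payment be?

£283.72

Monthly rate r = 13.7%/12 = 1.14167% = 0.0114167.
Level-payment amortization: P = B₀·r / (1 − (1+r)^(−n)) = 10440.00·0.0114167 / (1 − 1.01142^(−48)).
Denominator 1 − (1+r)^(−48) = 0.420097585.
P = 119.19 / 0.420097585 ≈ 283.72.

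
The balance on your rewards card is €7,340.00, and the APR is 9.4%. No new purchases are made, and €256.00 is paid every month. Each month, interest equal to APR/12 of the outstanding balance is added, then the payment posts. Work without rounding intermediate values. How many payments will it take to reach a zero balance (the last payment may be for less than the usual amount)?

Monthly rate r = 9.4%/12 = 0.783333% = 0.00783333.
Recurrence: B ← B·(1+r) − €256.00.
Month 1: interest €57.50; balance after payment €7,141.50.
Month 2: interest €55.94; balance after payment €6,941.44.
Closed form: n = −ln(1 − rB₀/P)/ln(1+r) = −ln(0.7754)/ln(1.00783) ≈ 32.600, so the balance reaches zero during payment 33.

33 months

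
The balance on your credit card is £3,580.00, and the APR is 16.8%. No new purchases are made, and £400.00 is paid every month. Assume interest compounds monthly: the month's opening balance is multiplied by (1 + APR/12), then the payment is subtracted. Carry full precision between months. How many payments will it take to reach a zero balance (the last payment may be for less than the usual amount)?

Monthly rate r = 16.8%/12 = 1.4% = 0.014.
Recurrence: B ← B·(1+r) − £400.00.
Month 1: interest £50.12; balance after payment £3,230.12.
Month 2: interest £45.22; balance after payment £2,875.34.
Closed form: n = −ln(1 − rB₀/P)/ln(1+r) = −ln(0.8747)/ln(1.014) ≈ 9.629, so the balance reaches zero during payment 10.

10 payments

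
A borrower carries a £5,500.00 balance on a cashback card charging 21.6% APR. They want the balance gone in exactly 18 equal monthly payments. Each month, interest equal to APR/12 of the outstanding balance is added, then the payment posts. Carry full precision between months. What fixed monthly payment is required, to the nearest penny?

£360.44

Monthly rate r = 21.6%/12 = 1.8% = 0.018.
Level-payment amortization: P = B₀·r / (1 − (1+r)^(−n)) = 5500.00·0.018 / (1 − 1.018^(−18)).
Denominator 1 − (1+r)^(−18) = 0.274662726.
P = 99 / 0.274662726 ≈ 360.44.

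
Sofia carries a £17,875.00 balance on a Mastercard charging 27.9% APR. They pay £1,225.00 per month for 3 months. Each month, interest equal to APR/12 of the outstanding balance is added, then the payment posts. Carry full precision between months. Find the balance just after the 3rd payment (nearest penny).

Monthly rate r = 27.9%/12 = 2.325% = 0.02325.
Each month: B ← B·(1+r) − £1,225.00.
Month 1: interest £415.59; balance after payment £17,065.59.
Month 2: interest £396.78; balance after payment £16,237.37.
Month 3: interest £377.52; balance after payment £15,389.89.

£15,389.89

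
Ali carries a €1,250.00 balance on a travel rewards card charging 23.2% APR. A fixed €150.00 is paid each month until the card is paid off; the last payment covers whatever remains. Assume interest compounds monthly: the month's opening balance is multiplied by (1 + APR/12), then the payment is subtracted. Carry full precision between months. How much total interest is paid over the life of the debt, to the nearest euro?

€126

Monthly rate r = 23.2%/12 = 1.93333% = 0.0193333.
Payoff takes n = ⌈−ln(1 − rB₀/P)/ln(1+r)⌉ = ⌈9.174⌉ = 10 payments; the last is €26.35.
Total paid = 9·€150.00 + €26.35 = €1,376.35.
Total interest = total paid − principal = €1,376.35 − €1,250.00 = €126.35.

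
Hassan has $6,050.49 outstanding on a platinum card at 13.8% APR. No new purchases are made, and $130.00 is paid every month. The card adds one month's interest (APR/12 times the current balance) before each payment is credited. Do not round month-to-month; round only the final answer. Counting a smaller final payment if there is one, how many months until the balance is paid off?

68 months

Monthly rate r = 13.8%/12 = 1.15% = 0.0115.
Recurrence: B ← B·(1+r) − $130.00.
Month 1: interest $69.58; balance after payment $5,990.07.
Month 2: interest $68.89; balance after payment $5,928.96.
Closed form: n = −ln(1 − rB₀/P)/ln(1+r) = −ln(0.46476)/ln(1.0115) ≈ 67.011, so the balance reaches zero during payment 68.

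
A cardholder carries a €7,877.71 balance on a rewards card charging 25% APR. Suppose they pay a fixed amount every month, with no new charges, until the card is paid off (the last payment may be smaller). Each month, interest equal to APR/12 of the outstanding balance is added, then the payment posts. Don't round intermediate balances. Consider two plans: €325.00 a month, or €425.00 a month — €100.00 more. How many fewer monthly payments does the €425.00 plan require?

Monthly rate r = 25%/12 = 2.08333% = 0.0208333.
At €325.00/mo: n = ⌈−ln(1 − rB₀/P)/ln(1+r)⌉ = 35 payments (last €33.47); total interest = total paid − €7,877.71 = €3,205.76.
At €425.00/mo: 24 payments (last €285.02); total interest €2,182.31.
Payments saved = 35 − 24 = 11.

11 fewer payments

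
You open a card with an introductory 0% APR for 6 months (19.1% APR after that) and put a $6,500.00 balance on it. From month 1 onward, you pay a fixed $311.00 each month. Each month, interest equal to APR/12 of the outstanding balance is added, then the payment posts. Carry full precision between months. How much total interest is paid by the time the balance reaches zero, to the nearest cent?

$697.79

Promo months 1–6 at r₀ = 0%/12 = 0; months 7+ at r₁ = 19.1%/12 = 0.0159167.
After month 6 (no interest yet): B = $6,500.00 − 6·$311.00 = $4,634.00.
Then at r₁ with $311.00/mo: n₂ = −ln(1 − r₁·B/P)/ln(1+r₁) ≈ 17.14 → 18 more payments.
Total paid = 23·$311.00 + $44.79 = $7,197.79; interest = $7,197.79 − $6,500.00 = $697.79.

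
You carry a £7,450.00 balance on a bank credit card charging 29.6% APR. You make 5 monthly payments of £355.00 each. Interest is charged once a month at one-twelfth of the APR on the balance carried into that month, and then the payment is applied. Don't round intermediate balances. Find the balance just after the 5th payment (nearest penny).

£6,550.54

Monthly rate r = 29.6%/12 = 2.46667% = 0.0246667.
Each month: B ← B·(1+r) − £355.00.
Month 1: interest £183.77; balance after payment £7,278.77.
Month 2: interest £179.54; balance after payment £7,103.31.
Month 3: interest £175.21; balance after payment £6,923.52.
Month 4: interest £170.78; balance after payment £6,739.30.
Month 5: interest £166.24; balance after payment £6,550.54.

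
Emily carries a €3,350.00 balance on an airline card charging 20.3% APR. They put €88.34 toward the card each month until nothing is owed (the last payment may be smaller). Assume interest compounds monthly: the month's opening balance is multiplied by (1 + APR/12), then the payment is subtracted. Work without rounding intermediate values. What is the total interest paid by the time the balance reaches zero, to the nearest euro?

Monthly rate r = 20.3%/12 = 1.69167% = 0.0169167.
Payoff takes n = ⌈−ln(1 − rB₀/P)/ln(1+r)⌉ = ⌈61.153⌉ = 62 payments; the last is €13.60.
Total paid = 61·€88.34 + €13.60 = €5,402.34.
Total interest = total paid − principal = €5,402.34 − €3,350.00 = €2,052.34.

€2,052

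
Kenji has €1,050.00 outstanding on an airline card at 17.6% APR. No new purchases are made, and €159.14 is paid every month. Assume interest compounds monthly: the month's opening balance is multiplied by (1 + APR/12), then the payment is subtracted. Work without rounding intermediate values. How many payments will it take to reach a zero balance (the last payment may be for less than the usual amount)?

7 months

Monthly rate r = 17.6%/12 = 1.46667% = 0.0146667.
Recurrence: B ← B·(1+r) − €159.14.
Month 1: interest €15.40; balance after payment €906.26.
Month 2: interest €13.29; balance after payment €760.41.
Closed form: n = −ln(1 − rB₀/P)/ln(1+r) = −ln(0.90323)/ln(1.01467) ≈ 6.990, so the balance reaches zero during payment 7.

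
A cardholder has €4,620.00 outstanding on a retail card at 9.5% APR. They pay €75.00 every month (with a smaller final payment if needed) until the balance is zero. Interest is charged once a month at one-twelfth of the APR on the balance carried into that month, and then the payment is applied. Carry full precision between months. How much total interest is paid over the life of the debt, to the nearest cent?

Monthly rate r = 9.5%/12 = 0.791667% = 0.00791667.
Payoff takes n = ⌈−ln(1 − rB₀/P)/ln(1+r)⌉ = ⌈84.811⌉ = 85 payments; the last is €60.90.
Total paid = 84·€75.00 + €60.90 = €6,360.90.
Total interest = total paid − principal = €6,360.90 − €4,620.00 = €1,740.90.

€1,740.90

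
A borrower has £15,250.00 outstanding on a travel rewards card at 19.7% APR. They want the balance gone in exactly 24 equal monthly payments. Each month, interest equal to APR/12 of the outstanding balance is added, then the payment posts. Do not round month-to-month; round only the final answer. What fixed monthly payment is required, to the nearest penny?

Monthly rate r = 19.7%/12 = 1.64167% = 0.0164167.
Level-payment amortization: P = B₀·r / (1 − (1+r)^(−n)) = 15250.00·0.0164167 / (1 − 1.01642^(−24)).
Denominator 1 − (1+r)^(−24) = 0.323485151.
P = 250.354 / 0.323485151 ≈ 773.93.

£773.93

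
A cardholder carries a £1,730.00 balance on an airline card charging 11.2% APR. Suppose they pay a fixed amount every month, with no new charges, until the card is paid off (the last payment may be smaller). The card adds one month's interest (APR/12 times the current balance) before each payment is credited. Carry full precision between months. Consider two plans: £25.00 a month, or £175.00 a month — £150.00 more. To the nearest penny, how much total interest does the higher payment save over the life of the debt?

£969.81

Monthly rate r = 11.2%/12 = 0.933333% = 0.00933333.
At £25.00/mo: n = ⌈−ln(1 − rB₀/P)/ln(1+r)⌉ = 112 payments (last £18.55); total interest = total paid − £1,730.00 = £1,063.55.
At £175.00/mo: 11 payments (last £73.74); total interest £93.74.
Interest saved = £1,063.55 − £93.74 = £969.81.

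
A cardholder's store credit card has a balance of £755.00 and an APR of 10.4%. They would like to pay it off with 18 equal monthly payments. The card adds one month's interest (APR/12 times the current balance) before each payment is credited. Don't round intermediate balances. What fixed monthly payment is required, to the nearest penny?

Monthly rate r = 10.4%/12 = 0.866667% = 0.00866667.
Level-payment amortization: P = B₀·r / (1 − (1+r)^(−n)) = 755.00·0.00866667 / (1 − 1.00867^(−18)).
Denominator 1 − (1+r)^(−18) = 0.143865578.
P = 6.54333 / 0.143865578 ≈ 45.48.

£45.48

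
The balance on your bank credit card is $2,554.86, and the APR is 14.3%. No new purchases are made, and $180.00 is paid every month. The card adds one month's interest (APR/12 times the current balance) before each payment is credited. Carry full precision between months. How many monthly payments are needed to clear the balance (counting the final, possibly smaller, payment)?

16 months

Monthly rate r = 14.3%/12 = 1.19167% = 0.0119167.
Recurrence: B ← B·(1+r) − $180.00.
Month 1: interest $30.45; balance after payment $2,405.31.
Month 2: interest $28.66; balance after payment $2,253.97.
Closed form: n = −ln(1 − rB₀/P)/ln(1+r) = −ln(0.83086)/ln(1.01192) ≈ 15.642, so the balance reaches zero during payment 16.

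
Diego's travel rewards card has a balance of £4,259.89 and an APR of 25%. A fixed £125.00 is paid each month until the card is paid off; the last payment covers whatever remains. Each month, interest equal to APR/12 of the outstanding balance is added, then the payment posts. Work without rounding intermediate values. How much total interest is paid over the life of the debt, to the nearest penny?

Monthly rate r = 25%/12 = 2.08333% = 0.0208333.
Payoff takes n = ⌈−ln(1 − rB₀/P)/ln(1+r)⌉ = ⌈60.032⌉ = 61 payments; the last is £4.00.
Total paid = 60·£125.00 + £4.00 = £7,504.00.
Total interest = total paid − principal = £7,504.00 − £4,259.89 = £3,244.11.

£3,244.11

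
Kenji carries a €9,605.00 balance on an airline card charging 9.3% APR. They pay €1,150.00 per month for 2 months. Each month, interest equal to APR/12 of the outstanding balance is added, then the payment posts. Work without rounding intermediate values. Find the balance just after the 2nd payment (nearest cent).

€7,445.54

Monthly rate r = 9.3%/12 = 0.775% = 0.00775.
Each month: B ← B·(1+r) − €1,150.00.
Month 1: interest €74.44; balance after payment €8,529.44.
Month 2: interest €66.10; balance after payment €7,445.54.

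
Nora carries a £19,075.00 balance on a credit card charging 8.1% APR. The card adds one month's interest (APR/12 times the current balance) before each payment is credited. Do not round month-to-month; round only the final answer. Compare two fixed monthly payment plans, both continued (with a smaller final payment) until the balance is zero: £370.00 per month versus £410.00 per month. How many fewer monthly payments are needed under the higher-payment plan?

Monthly rate r = 8.1%/12 = 0.675% = 0.00675.
At £370.00/mo: n = ⌈−ln(1 − rB₀/P)/ln(1+r)⌉ = 64 payments (last £213.37); total interest = total paid − £19,075.00 = £4,448.37.
At £410.00/mo: 57 payments (last £12.56); total interest £3,897.56.
Payments saved = 64 − 57 = 7.

7 fewer payments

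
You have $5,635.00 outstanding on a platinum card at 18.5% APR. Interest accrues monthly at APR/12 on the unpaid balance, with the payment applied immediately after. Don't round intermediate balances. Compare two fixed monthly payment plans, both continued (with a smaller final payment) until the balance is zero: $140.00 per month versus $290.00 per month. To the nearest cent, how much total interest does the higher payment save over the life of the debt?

Monthly rate r = 18.5%/12 = 1.54167% = 0.0154167.
At $140.00/mo: n = ⌈−ln(1 − rB₀/P)/ln(1+r)⌉ = 64 payments (last $47.06); total interest = total paid − $5,635.00 = $3,232.06.
At $290.00/mo: 24 payments (last $79.51); total interest $1,114.51.
Interest saved = $3,232.06 − $1,114.51 = $2,117.55.

$2,117.55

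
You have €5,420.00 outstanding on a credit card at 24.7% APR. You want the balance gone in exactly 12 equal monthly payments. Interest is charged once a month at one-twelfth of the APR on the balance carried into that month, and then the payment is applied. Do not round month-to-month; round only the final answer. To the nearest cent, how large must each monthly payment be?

Monthly rate r = 24.7%/12 = 2.05833% = 0.0205833.
Level-payment amortization: P = B₀·r / (1 − (1+r)^(−n)) = 5420.00·0.0205833 / (1 − 1.02058^(−12)).
Denominator 1 − (1+r)^(−12) = 0.21689799.
P = 111.562 / 0.21689799 ≈ 514.35.

€514.35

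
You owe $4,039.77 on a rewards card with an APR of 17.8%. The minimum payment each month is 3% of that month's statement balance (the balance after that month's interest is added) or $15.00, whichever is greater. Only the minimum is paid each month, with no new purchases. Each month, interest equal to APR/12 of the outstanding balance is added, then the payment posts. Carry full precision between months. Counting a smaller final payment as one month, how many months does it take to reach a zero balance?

180 months

Monthly rate r = 17.8%/12 = 1.48333% = 0.0148333.
While 3% of the post-interest balance exceeds $15.00, each month B ← (B·(1+r))·(1 − 0.03), i.e. B shrinks by the factor (1+r)·0.97 = 0.98439.
This holds for months 1–134. Entering month 135 the balance is $490.53; 3% of the post-interest balance is now below $15.00, so the flat $15.00 minimum applies from here.
From month 135 a fixed $15.00 at rate r clears $490.53 in 46 more payments. Total: 134 + 46 = 180 months.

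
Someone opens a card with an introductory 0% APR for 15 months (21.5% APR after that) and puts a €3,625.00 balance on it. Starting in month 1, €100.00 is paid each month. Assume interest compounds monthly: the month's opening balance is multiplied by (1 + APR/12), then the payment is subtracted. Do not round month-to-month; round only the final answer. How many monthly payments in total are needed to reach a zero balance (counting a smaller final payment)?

42 payments

Promo months 1–15 at r₀ = 0%/12 = 0; months 16+ at r₁ = 21.5%/12 = 0.0179167.
After month 15 (no interest yet): B = €3,625.00 − 15·€100.00 = €2,125.00.
Then at r₁ with €100.00/mo: n₂ = −ln(1 − r₁·B/P)/ln(1+r₁) ≈ 26.99 → 27 more payments.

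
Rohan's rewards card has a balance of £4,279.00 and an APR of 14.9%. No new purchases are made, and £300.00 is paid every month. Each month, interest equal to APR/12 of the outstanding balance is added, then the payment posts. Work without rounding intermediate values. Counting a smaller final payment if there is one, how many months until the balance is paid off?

Monthly rate r = 14.9%/12 = 1.24167% = 0.0124167.
Recurrence: B ← B·(1+r) − £300.00.
Month 1: interest £53.13; balance after payment £4,032.13.
Month 2: interest £50.07; balance after payment £3,782.20.
Closed form: n = −ln(1 − rB₀/P)/ln(1+r) = −ln(0.8229)/ln(1.01242) ≈ 15.796, so the balance reaches zero during payment 16.

16 months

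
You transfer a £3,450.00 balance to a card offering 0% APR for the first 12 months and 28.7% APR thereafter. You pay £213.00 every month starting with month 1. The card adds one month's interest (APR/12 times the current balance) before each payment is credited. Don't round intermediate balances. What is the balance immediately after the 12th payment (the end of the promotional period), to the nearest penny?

Promo months 1–12 at r₀ = 0%/12 = 0; months 13+ at r₁ = 28.7%/12 = 0.0239167.
After month 12 (no interest yet): B = £3,450.00 − 12·£213.00 = £894.00.

£894.00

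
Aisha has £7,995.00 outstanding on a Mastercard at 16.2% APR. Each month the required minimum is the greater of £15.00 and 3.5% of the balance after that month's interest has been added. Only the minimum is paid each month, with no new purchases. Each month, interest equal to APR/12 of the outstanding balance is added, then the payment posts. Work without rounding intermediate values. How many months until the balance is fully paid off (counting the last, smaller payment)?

Monthly rate r = 16.2%/12 = 1.35% = 0.0135.
While 3.5% of the post-interest balance exceeds £15.00, each month B ← (B·(1+r))·(1 − 0.035), i.e. B shrinks by the factor (1+r)·0.965 = 0.97803.
This holds for months 1–133. Entering month 134 the balance is £416.40; 3.5% of the post-interest balance is now below £15.00, so the flat £15.00 minimum applies from here.
From month 134 a fixed £15.00 at rate r clears £416.40 in 36 more payments. Total: 133 + 36 = 169 months.

169 months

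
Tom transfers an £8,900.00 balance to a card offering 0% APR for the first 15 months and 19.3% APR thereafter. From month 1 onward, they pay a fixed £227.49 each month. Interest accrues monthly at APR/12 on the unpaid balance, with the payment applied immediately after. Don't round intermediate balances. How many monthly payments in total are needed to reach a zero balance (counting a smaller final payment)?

46 months

Promo months 1–15 at r₀ = 0%/12 = 0; months 16+ at r₁ = 19.3%/12 = 0.0160833.
After month 15 (no interest yet): B = £8,900.00 − 15·£227.49 = £5,487.65.
Then at r₁ with £227.49/mo: n₂ = −ln(1 − r₁·B/P)/ln(1+r₁) ≈ 30.77 → 31 more payments.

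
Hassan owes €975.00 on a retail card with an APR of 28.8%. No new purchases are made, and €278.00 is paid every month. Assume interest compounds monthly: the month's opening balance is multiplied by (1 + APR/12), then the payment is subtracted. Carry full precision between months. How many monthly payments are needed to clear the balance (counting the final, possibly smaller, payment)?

4 payments

Monthly rate r = 28.8%/12 = 2.4% = 0.024.
Recurrence: B ← B·(1+r) − €278.00.
Month 1: interest €23.40; balance after payment €720.40.
Month 2: interest €17.29; balance after payment €459.69.
Month 3: interest €11.03; balance after payment €192.72.
Month 4: interest €4.63; balance after payment €0.00.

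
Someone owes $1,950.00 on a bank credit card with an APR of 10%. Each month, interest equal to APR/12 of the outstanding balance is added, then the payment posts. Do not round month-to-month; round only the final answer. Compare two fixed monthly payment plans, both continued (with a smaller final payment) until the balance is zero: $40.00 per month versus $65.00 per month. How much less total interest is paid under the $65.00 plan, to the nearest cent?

Monthly rate r = 10%/12 = 0.833333% = 0.00833333.
At $40.00/mo: n = ⌈−ln(1 − rB₀/P)/ln(1+r)⌉ = 63 payments (last $32.66); total interest = total paid − $1,950.00 = $562.66.
At $65.00/mo: 35 payments (last $43.32); total interest $303.32.
Interest saved = $562.66 − $303.32 = $259.34.

$259.34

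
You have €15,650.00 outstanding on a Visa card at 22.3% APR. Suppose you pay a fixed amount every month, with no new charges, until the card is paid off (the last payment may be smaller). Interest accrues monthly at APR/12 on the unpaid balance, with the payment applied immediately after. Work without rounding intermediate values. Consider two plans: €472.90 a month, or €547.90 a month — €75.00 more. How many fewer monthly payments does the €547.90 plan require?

10 fewer payments

Monthly rate r = 22.3%/12 = 1.85833% = 0.0185833.
At €472.90/mo: n = ⌈−ln(1 − rB₀/P)/ln(1+r)⌉ = 52 payments (last €397.05); total interest = total paid − €15,650.00 = €8,864.95.
At €547.90/mo: 42 payments (last €54.53); total interest €6,868.43.
Payments saved = 52 − 42 = 10.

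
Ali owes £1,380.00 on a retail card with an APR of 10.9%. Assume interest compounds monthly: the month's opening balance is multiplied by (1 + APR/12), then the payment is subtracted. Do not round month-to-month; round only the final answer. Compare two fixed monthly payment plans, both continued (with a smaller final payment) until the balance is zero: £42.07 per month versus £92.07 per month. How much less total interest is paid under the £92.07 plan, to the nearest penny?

£155.67

Monthly rate r = 10.9%/12 = 0.908333% = 0.00908333.
At £42.07/mo: n = ⌈−ln(1 − rB₀/P)/ln(1+r)⌉ = 40 payments (last £5.18); total interest = total paid − £1,380.00 = £265.91.
At £92.07/mo: 17 payments (last £17.12); total interest £110.24.
Interest saved = £265.91 − £110.24 = £155.67.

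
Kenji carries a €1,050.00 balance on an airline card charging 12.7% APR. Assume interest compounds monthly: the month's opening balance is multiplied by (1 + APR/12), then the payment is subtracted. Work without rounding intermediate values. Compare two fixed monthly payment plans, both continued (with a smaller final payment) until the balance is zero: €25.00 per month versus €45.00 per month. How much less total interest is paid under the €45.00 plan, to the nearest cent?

Monthly rate r = 12.7%/12 = 1.05833% = 0.0105833.
At €25.00/mo: n = ⌈−ln(1 − rB₀/P)/ln(1+r)⌉ = 56 payments (last €21.06); total interest = total paid − €1,050.00 = €346.06.
At €45.00/mo: 27 payments (last €42.31); total interest €162.31.
Interest saved = €346.06 − €162.31 = €183.75.

€183.75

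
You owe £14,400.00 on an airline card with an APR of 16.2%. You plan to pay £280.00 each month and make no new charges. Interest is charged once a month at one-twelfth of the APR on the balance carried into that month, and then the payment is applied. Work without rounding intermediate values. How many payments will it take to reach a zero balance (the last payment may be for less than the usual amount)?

Monthly rate r = 16.2%/12 = 1.35% = 0.0135.
Recurrence: B ← B·(1+r) − £280.00.
Month 1: interest £194.40; balance after payment £14,314.40.
Month 2: interest £193.24; balance after payment £14,227.64.
Closed form: n = −ln(1 − rB₀/P)/ln(1+r) = −ln(0.30571)/ln(1.0135) ≈ 88.377, so the balance reaches zero during payment 89.

89 months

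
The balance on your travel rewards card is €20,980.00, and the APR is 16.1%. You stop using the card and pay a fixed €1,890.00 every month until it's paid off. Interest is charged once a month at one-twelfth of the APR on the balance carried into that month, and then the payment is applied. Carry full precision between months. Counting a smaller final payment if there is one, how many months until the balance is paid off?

Monthly rate r = 16.1%/12 = 1.34167% = 0.0134167.
Recurrence: B ← B·(1+r) − €1,890.00.
Month 1: interest €281.48; balance after payment €19,371.48.
Month 2: interest €259.90; balance after payment €17,741.38.
Closed form: n = −ln(1 − rB₀/P)/ln(1+r) = −ln(0.85107)/ln(1.01342) ≈ 12.100, so the balance reaches zero during payment 13.

13 months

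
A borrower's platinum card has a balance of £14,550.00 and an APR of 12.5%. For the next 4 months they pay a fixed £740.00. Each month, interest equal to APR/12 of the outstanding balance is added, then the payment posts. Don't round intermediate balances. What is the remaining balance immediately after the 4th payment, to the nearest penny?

£12,159.22

Monthly rate r = 12.5%/12 = 1.04167% = 0.0104167.
Each month: B ← B·(1+r) − £740.00.
Month 1: interest £151.56; balance after payment £13,961.56.
Month 2: interest £145.43; balance after payment £13,367.00.
Month 3: interest £139.24; balance after payment £12,766.23.
Month 4: interest £132.98; balance after payment £12,159.22.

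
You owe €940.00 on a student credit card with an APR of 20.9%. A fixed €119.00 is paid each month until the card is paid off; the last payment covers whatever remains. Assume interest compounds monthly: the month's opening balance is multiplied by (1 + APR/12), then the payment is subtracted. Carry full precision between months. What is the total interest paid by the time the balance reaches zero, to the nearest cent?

€80.31

Monthly rate r = 20.9%/12 = 1.74167% = 0.0174167.
Payoff takes n = ⌈−ln(1 − rB₀/P)/ln(1+r)⌉ = ⌈8.572⌉ = 9 payments; the last is €68.31.
Total paid = 8·€119.00 + €68.31 = €1,020.31.
Total interest = total paid − principal = €1,020.31 − €940.00 = €80.31.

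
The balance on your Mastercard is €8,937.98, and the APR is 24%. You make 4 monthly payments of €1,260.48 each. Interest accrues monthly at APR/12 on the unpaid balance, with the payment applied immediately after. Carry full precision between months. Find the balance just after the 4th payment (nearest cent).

€4,479.55

Monthly rate r = 24%/12 = 2% = 0.02.
Each month: B ← B·(1+r) − €1,260.48.
Month 1: interest €178.76; balance after payment €7,856.26.
Month 2: interest €157.13; balance after payment €6,752.90.
Month 3: interest €135.06; balance after payment €5,627.48.
Month 4: interest €112.55; balance after payment €4,479.55.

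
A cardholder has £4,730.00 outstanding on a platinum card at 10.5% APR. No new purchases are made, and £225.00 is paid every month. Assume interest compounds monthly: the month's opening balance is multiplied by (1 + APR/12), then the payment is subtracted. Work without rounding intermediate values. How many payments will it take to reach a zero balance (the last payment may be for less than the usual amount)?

24 payments

Monthly rate r = 10.5%/12 = 0.875% = 0.00875.
Recurrence: B ← B·(1+r) − £225.00.
Month 1: interest £41.39; balance after payment £4,546.39.
Month 2: interest £39.78; balance after payment £4,361.17.
Closed form: n = −ln(1 − rB₀/P)/ln(1+r) = −ln(0.81606)/ln(1.00875) ≈ 23.333, so the balance reaches zero during payment 24.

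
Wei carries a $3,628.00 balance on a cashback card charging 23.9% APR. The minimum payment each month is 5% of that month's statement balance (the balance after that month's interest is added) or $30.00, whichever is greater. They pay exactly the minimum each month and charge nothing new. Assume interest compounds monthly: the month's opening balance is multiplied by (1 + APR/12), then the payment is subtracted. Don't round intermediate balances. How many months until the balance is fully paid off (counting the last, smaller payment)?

83 months

Monthly rate r = 23.9%/12 = 1.99167% = 0.0199167.
While 5% of the post-interest balance exceeds $30.00, each month B ← (B·(1+r))·(1 − 0.05), i.e. B shrinks by the factor (1+r)·0.95 = 0.96892.
This holds for months 1–58. Entering month 59 the balance is $581.28; 5% of the post-interest balance is now below $30.00, so the flat $30.00 minimum applies from here.
From month 59 a fixed $30.00 at rate r clears $581.28 in 25 more payments. Total: 58 + 25 = 83 months.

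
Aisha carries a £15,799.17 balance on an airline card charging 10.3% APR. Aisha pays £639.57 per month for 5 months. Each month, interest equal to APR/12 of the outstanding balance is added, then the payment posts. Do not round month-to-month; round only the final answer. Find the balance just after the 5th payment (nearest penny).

Monthly rate r = 10.3%/12 = 0.858333% = 0.00858333.
Each month: B ← B·(1+r) − £639.57.
Month 1: interest £135.61; balance after payment £15,295.21.
Month 2: interest £131.28; balance after payment £14,786.92.
Month 3: interest £126.92; balance after payment £14,274.27.
Month 4: interest £122.52; balance after payment £13,757.23.
Month 5: interest £118.08; balance after payment £13,235.74.

£13,235.74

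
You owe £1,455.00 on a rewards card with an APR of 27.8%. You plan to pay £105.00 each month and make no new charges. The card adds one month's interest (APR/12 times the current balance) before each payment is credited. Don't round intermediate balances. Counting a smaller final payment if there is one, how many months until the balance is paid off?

17 months

Monthly rate r = 27.8%/12 = 2.31667% = 0.0231667.
Recurrence: B ← B·(1+r) − £105.00.
Month 1: interest £33.71; balance after payment £1,383.71.
Month 2: interest £32.06; balance after payment £1,310.76.
Closed form: n = −ln(1 − rB₀/P)/ln(1+r) = −ln(0.67898)/ln(1.02317) ≈ 16.905, so the balance reaches zero during payment 17.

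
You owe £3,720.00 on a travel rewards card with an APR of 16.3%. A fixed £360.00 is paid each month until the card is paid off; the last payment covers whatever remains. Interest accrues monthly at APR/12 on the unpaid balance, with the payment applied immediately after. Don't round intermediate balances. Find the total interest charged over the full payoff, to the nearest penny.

£315.97

Monthly rate r = 16.3%/12 = 1.35833% = 0.0135833.
Payoff takes n = ⌈−ln(1 − rB₀/P)/ln(1+r)⌉ = ⌈11.210⌉ = 12 payments; the last is £75.97.
Total paid = 11·£360.00 + £75.97 = £4,035.97.
Total interest = total paid − principal = £4,035.97 − £3,720.00 = £315.97.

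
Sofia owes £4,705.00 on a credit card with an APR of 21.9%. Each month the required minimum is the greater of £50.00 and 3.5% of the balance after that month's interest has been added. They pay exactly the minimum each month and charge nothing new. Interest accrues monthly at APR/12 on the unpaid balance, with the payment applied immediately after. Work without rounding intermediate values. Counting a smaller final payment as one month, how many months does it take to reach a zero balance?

109 months

Monthly rate r = 21.9%/12 = 1.825% = 0.01825.
While 3.5% of the post-interest balance exceeds £50.00, each month B ← (B·(1+r))·(1 − 0.035), i.e. B shrinks by the factor (1+r)·0.965 = 0.98261.
This holds for months 1–69. Entering month 70 the balance is £1,402.49; 3.5% of the post-interest balance is now below £50.00, so the flat £50.00 minimum applies from here.
From month 70 a fixed £50.00 at rate r clears £1,402.49 in 40 more payments. Total: 69 + 40 = 109 months.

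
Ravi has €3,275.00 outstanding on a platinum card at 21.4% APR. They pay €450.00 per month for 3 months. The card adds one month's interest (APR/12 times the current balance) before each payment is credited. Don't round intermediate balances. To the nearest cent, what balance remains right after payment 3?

€2,079.14

Monthly rate r = 21.4%/12 = 1.78333% = 0.0178333.
Each month: B ← B·(1+r) − €450.00.
Month 1: interest €58.40; balance after payment €2,883.40.
Month 2: interest €51.42; balance after payment €2,484.82.
Month 3: interest €44.31; balance after payment €2,079.14.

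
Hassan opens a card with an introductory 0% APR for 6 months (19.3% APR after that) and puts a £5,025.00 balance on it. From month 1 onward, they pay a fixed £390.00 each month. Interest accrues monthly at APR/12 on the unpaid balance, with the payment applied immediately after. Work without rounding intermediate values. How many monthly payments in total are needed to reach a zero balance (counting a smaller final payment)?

Promo months 1–6 at r₀ = 0%/12 = 0; months 7+ at r₁ = 19.3%/12 = 0.0160833.
After month 6 (no interest yet): B = £5,025.00 − 6·£390.00 = £2,685.00.
Then at r₁ with £390.00/mo: n₂ = −ln(1 − r₁·B/P)/ln(1+r₁) ≈ 7.35 → 8 more payments.

14 months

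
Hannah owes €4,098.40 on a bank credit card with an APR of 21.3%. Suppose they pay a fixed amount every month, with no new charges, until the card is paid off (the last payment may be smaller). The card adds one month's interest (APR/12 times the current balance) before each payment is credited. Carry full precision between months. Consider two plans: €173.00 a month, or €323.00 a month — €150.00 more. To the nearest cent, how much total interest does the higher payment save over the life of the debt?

Monthly rate r = 21.3%/12 = 1.775% = 0.01775.
At €173.00/mo: n = ⌈−ln(1 − rB₀/P)/ln(1+r)⌉ = 32 payments (last €1.66); total interest = total paid − €4,098.40 = €1,266.26.
At €323.00/mo: 15 payments (last €163.33); total interest €586.93.
Interest saved = €1,266.26 − €586.93 = €679.33.

€679.33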